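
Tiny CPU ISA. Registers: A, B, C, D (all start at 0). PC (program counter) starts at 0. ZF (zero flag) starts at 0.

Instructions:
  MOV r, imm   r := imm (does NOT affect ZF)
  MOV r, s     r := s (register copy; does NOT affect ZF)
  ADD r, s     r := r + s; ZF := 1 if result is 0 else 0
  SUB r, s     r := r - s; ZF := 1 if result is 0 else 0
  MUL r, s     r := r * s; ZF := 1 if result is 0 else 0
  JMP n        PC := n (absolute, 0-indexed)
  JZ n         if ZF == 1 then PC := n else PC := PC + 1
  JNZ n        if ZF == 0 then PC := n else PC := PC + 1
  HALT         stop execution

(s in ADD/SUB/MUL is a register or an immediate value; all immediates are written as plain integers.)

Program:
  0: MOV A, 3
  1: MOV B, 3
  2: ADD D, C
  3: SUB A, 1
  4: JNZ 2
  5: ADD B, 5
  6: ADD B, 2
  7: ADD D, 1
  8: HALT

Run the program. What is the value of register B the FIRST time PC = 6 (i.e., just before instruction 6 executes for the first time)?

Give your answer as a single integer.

Step 1: PC=0 exec 'MOV A, 3'. After: A=3 B=0 C=0 D=0 ZF=0 PC=1
Step 2: PC=1 exec 'MOV B, 3'. After: A=3 B=3 C=0 D=0 ZF=0 PC=2
Step 3: PC=2 exec 'ADD D, C'. After: A=3 B=3 C=0 D=0 ZF=1 PC=3
Step 4: PC=3 exec 'SUB A, 1'. After: A=2 B=3 C=0 D=0 ZF=0 PC=4
Step 5: PC=4 exec 'JNZ 2'. After: A=2 B=3 C=0 D=0 ZF=0 PC=2
Step 6: PC=2 exec 'ADD D, C'. After: A=2 B=3 C=0 D=0 ZF=1 PC=3
Step 7: PC=3 exec 'SUB A, 1'. After: A=1 B=3 C=0 D=0 ZF=0 PC=4
Step 8: PC=4 exec 'JNZ 2'. After: A=1 B=3 C=0 D=0 ZF=0 PC=2
Step 9: PC=2 exec 'ADD D, C'. After: A=1 B=3 C=0 D=0 ZF=1 PC=3
Step 10: PC=3 exec 'SUB A, 1'. After: A=0 B=3 C=0 D=0 ZF=1 PC=4
Step 11: PC=4 exec 'JNZ 2'. After: A=0 B=3 C=0 D=0 ZF=1 PC=5
Step 12: PC=5 exec 'ADD B, 5'. After: A=0 B=8 C=0 D=0 ZF=0 PC=6
First time PC=6: B=8

8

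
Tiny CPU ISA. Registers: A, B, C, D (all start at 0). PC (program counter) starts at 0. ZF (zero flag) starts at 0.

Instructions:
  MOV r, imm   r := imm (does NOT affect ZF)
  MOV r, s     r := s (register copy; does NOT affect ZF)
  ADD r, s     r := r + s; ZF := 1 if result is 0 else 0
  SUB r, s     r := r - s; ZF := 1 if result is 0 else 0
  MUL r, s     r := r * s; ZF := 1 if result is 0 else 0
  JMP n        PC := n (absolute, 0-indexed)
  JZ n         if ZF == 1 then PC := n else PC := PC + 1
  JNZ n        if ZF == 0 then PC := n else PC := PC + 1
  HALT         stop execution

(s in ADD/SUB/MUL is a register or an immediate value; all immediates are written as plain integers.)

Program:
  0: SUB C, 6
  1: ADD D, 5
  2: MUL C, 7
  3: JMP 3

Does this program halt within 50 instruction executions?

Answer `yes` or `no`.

Answer: no

Derivation:
Step 1: PC=0 exec 'SUB C, 6'. After: A=0 B=0 C=-6 D=0 ZF=0 PC=1
Step 2: PC=1 exec 'ADD D, 5'. After: A=0 B=0 C=-6 D=5 ZF=0 PC=2
Step 3: PC=2 exec 'MUL C, 7'. After: A=0 B=0 C=-42 D=5 ZF=0 PC=3
Step 4: PC=3 exec 'JMP 3'. After: A=0 B=0 C=-42 D=5 ZF=0 PC=3
State after step 4 equals state after step 3: the program is in a cycle of length 1 and will never halt.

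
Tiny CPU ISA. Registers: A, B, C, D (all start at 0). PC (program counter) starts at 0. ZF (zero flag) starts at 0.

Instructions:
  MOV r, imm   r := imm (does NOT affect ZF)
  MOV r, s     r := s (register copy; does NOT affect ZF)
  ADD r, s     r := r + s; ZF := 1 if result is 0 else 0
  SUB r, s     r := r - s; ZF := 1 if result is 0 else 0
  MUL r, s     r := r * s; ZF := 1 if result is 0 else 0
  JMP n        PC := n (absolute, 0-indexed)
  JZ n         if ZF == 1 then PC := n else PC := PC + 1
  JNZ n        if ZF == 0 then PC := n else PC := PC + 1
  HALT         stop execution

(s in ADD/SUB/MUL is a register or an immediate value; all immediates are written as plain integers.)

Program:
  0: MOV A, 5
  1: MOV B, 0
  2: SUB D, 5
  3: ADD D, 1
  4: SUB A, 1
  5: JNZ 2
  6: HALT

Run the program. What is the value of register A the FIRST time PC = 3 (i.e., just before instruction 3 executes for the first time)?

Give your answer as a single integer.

Step 1: PC=0 exec 'MOV A, 5'. After: A=5 B=0 C=0 D=0 ZF=0 PC=1
Step 2: PC=1 exec 'MOV B, 0'. After: A=5 B=0 C=0 D=0 ZF=0 PC=2
Step 3: PC=2 exec 'SUB D, 5'. After: A=5 B=0 C=0 D=-5 ZF=0 PC=3
First time PC=3: A=5

5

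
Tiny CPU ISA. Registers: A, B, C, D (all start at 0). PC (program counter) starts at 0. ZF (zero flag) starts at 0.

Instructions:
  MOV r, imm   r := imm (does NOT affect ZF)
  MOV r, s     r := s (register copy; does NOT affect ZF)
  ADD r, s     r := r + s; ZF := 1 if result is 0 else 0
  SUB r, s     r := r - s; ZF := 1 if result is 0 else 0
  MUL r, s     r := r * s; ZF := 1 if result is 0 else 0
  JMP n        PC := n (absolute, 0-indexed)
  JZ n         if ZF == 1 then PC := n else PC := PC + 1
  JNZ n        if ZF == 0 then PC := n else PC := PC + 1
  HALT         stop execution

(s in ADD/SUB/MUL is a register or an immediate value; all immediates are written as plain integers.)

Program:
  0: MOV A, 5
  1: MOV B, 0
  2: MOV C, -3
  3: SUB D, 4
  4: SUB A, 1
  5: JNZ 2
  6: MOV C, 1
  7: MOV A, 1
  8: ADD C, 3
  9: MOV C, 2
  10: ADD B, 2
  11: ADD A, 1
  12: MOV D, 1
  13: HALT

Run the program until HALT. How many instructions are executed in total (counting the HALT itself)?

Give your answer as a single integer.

Answer: 30

Derivation:
Step 1: PC=0 exec 'MOV A, 5'. After: A=5 B=0 C=0 D=0 ZF=0 PC=1
Step 2: PC=1 exec 'MOV B, 0'. After: A=5 B=0 C=0 D=0 ZF=0 PC=2
Step 3: PC=2 exec 'MOV C, -3'. After: A=5 B=0 C=-3 D=0 ZF=0 PC=3
Step 4: PC=3 exec 'SUB D, 4'. After: A=5 B=0 C=-3 D=-4 ZF=0 PC=4
Step 5: PC=4 exec 'SUB A, 1'. After: A=4 B=0 C=-3 D=-4 ZF=0 PC=5
Step 6: PC=5 exec 'JNZ 2'. After: A=4 B=0 C=-3 D=-4 ZF=0 PC=2
Step 7: PC=2 exec 'MOV C, -3'. After: A=4 B=0 C=-3 D=-4 ZF=0 PC=3
Step 8: PC=3 exec 'SUB D, 4'. After: A=4 B=0 C=-3 D=-8 ZF=0 PC=4
Step 9: PC=4 exec 'SUB A, 1'. After: A=3 B=0 C=-3 D=-8 ZF=0 PC=5
Step 10: PC=5 exec 'JNZ 2'. After: A=3 B=0 C=-3 D=-8 ZF=0 PC=2
Step 11: PC=2 exec 'MOV C, -3'. After: A=3 B=0 C=-3 D=-8 ZF=0 PC=3
Step 12: PC=3 exec 'SUB D, 4'. After: A=3 B=0 C=-3 D=-12 ZF=0 PC=4
Step 13: PC=4 exec 'SUB A, 1'. After: A=2 B=0 C=-3 D=-12 ZF=0 PC=5
Step 14: PC=5 exec 'JNZ 2'. After: A=2 B=0 C=-3 D=-12 ZF=0 PC=2
Step 15: PC=2 exec 'MOV C, -3'. After: A=2 B=0 C=-3 D=-12 ZF=0 PC=3
Step 16: PC=3 exec 'SUB D, 4'. After: A=2 B=0 C=-3 D=-16 ZF=0 PC=4
Step 17: PC=4 exec 'SUB A, 1'. After: A=1 B=0 C=-3 D=-16 ZF=0 PC=5
Step 18: PC=5 exec 'JNZ 2'. After: A=1 B=0 C=-3 D=-16 ZF=0 PC=2
Step 19: PC=2 exec 'MOV C, -3'. After: A=1 B=0 C=-3 D=-16 ZF=0 PC=3
Step 20: PC=3 exec 'SUB D, 4'. After: A=1 B=0 C=-3 D=-20 ZF=0 PC=4
Step 21: PC=4 exec 'SUB A, 1'. After: A=0 B=0 C=-3 D=-20 ZF=1 PC=5
Step 22: PC=5 exec 'JNZ 2'. After: A=0 B=0 C=-3 D=-20 ZF=1 PC=6
Step 23: PC=6 exec 'MOV C, 1'. After: A=0 B=0 C=1 D=-20 ZF=1 PC=7
Step 24: PC=7 exec 'MOV A, 1'. After: A=1 B=0 C=1 D=-20 ZF=1 PC=8
Step 25: PC=8 exec 'ADD C, 3'. After: A=1 B=0 C=4 D=-20 ZF=0 PC=9
Step 26: PC=9 exec 'MOV C, 2'. After: A=1 B=0 C=2 D=-20 ZF=0 PC=10
Step 27: PC=10 exec 'ADD B, 2'. After: A=1 B=2 C=2 D=-20 ZF=0 PC=11
Step 28: PC=11 exec 'ADD A, 1'. After: A=2 B=2 C=2 D=-20 ZF=0 PC=12
Step 29: PC=12 exec 'MOV D, 1'. After: A=2 B=2 C=2 D=1 ZF=0 PC=13
Step 30: PC=13 exec 'HALT'. After: A=2 B=2 C=2 D=1 ZF=0 PC=13 HALTED
Total instructions executed: 30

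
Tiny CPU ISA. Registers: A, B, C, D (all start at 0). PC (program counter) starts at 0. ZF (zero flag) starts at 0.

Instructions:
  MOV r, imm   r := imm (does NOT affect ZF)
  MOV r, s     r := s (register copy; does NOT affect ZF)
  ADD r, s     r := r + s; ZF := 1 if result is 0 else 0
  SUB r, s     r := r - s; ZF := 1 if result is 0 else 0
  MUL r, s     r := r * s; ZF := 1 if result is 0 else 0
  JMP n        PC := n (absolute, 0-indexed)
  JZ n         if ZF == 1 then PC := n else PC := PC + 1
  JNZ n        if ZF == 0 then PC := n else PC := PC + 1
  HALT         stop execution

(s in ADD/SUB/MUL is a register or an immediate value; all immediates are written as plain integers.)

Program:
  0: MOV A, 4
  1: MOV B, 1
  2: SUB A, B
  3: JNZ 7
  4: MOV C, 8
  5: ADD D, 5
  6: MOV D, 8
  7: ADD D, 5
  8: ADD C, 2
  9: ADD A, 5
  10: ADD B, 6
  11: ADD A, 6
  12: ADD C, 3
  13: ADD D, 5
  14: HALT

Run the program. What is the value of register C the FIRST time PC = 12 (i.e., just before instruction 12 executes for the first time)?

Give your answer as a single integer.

Step 1: PC=0 exec 'MOV A, 4'. After: A=4 B=0 C=0 D=0 ZF=0 PC=1
Step 2: PC=1 exec 'MOV B, 1'. After: A=4 B=1 C=0 D=0 ZF=0 PC=2
Step 3: PC=2 exec 'SUB A, B'. After: A=3 B=1 C=0 D=0 ZF=0 PC=3
Step 4: PC=3 exec 'JNZ 7'. After: A=3 B=1 C=0 D=0 ZF=0 PC=7
Step 5: PC=7 exec 'ADD D, 5'. After: A=3 B=1 C=0 D=5 ZF=0 PC=8
Step 6: PC=8 exec 'ADD C, 2'. After: A=3 B=1 C=2 D=5 ZF=0 PC=9
Step 7: PC=9 exec 'ADD A, 5'. After: A=8 B=1 C=2 D=5 ZF=0 PC=10
Step 8: PC=10 exec 'ADD B, 6'. After: A=8 B=7 C=2 D=5 ZF=0 PC=11
Step 9: PC=11 exec 'ADD A, 6'. After: A=14 B=7 C=2 D=5 ZF=0 PC=12
First time PC=12: C=2

2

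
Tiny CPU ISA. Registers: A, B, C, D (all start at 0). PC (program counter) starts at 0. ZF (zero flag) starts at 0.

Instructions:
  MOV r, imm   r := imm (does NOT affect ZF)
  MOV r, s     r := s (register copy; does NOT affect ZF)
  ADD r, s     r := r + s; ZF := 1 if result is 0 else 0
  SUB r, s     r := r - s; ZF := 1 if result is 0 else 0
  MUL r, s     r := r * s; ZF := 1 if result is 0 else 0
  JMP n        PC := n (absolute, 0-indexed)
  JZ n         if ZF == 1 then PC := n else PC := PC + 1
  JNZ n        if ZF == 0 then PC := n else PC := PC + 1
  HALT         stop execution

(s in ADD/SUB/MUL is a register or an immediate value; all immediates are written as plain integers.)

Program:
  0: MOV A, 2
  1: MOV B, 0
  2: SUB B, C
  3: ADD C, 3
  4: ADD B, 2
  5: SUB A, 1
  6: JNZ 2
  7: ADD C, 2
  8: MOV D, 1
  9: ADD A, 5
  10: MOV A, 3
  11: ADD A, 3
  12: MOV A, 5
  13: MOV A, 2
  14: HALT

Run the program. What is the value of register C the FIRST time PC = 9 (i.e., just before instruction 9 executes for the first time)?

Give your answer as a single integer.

Step 1: PC=0 exec 'MOV A, 2'. After: A=2 B=0 C=0 D=0 ZF=0 PC=1
Step 2: PC=1 exec 'MOV B, 0'. After: A=2 B=0 C=0 D=0 ZF=0 PC=2
Step 3: PC=2 exec 'SUB B, C'. After: A=2 B=0 C=0 D=0 ZF=1 PC=3
Step 4: PC=3 exec 'ADD C, 3'. After: A=2 B=0 C=3 D=0 ZF=0 PC=4
Step 5: PC=4 exec 'ADD B, 2'. After: A=2 B=2 C=3 D=0 ZF=0 PC=5
Step 6: PC=5 exec 'SUB A, 1'. After: A=1 B=2 C=3 D=0 ZF=0 PC=6
Step 7: PC=6 exec 'JNZ 2'. After: A=1 B=2 C=3 D=0 ZF=0 PC=2
Step 8: PC=2 exec 'SUB B, C'. After: A=1 B=-1 C=3 D=0 ZF=0 PC=3
Step 9: PC=3 exec 'ADD C, 3'. After: A=1 B=-1 C=6 D=0 ZF=0 PC=4
Step 10: PC=4 exec 'ADD B, 2'. After: A=1 B=1 C=6 D=0 ZF=0 PC=5
Step 11: PC=5 exec 'SUB A, 1'. After: A=0 B=1 C=6 D=0 ZF=1 PC=6
Step 12: PC=6 exec 'JNZ 2'. After: A=0 B=1 C=6 D=0 ZF=1 PC=7
Step 13: PC=7 exec 'ADD C, 2'. After: A=0 B=1 C=8 D=0 ZF=0 PC=8
Step 14: PC=8 exec 'MOV D, 1'. After: A=0 B=1 C=8 D=1 ZF=0 PC=9
First time PC=9: C=8

8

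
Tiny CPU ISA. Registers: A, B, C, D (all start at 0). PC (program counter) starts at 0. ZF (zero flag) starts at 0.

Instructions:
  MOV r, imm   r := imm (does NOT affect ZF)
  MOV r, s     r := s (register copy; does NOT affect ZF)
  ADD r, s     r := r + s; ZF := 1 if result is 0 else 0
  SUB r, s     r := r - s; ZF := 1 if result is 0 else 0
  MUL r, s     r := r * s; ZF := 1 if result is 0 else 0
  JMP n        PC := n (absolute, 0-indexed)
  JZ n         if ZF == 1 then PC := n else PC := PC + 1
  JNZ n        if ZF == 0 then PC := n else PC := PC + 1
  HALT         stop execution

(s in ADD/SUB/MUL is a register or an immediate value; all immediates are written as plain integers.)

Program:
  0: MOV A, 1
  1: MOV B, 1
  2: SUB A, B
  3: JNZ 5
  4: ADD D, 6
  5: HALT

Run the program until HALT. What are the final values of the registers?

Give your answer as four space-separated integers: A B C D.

Answer: 0 1 0 6

Derivation:
Step 1: PC=0 exec 'MOV A, 1'. After: A=1 B=0 C=0 D=0 ZF=0 PC=1
Step 2: PC=1 exec 'MOV B, 1'. After: A=1 B=1 C=0 D=0 ZF=0 PC=2
Step 3: PC=2 exec 'SUB A, B'. After: A=0 B=1 C=0 D=0 ZF=1 PC=3
Step 4: PC=3 exec 'JNZ 5'. After: A=0 B=1 C=0 D=0 ZF=1 PC=4
Step 5: PC=4 exec 'ADD D, 6'. After: A=0 B=1 C=0 D=6 ZF=0 PC=5
Step 6: PC=5 exec 'HALT'. After: A=0 B=1 C=0 D=6 ZF=0 PC=5 HALTED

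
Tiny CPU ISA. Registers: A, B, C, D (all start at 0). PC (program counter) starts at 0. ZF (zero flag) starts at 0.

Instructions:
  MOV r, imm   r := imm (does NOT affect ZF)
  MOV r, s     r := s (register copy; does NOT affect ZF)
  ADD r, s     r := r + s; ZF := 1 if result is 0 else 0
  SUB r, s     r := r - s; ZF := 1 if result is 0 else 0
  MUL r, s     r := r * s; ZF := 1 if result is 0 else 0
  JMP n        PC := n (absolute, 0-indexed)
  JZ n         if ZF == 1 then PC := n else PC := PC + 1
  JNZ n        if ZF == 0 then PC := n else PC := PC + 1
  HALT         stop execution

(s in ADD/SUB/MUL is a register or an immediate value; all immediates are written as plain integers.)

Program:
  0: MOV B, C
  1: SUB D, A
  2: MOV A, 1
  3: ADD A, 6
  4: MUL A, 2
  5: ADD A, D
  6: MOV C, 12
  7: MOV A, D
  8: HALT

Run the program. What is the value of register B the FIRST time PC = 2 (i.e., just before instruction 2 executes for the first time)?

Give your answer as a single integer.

Step 1: PC=0 exec 'MOV B, C'. After: A=0 B=0 C=0 D=0 ZF=0 PC=1
Step 2: PC=1 exec 'SUB D, A'. After: A=0 B=0 C=0 D=0 ZF=1 PC=2
First time PC=2: B=0

0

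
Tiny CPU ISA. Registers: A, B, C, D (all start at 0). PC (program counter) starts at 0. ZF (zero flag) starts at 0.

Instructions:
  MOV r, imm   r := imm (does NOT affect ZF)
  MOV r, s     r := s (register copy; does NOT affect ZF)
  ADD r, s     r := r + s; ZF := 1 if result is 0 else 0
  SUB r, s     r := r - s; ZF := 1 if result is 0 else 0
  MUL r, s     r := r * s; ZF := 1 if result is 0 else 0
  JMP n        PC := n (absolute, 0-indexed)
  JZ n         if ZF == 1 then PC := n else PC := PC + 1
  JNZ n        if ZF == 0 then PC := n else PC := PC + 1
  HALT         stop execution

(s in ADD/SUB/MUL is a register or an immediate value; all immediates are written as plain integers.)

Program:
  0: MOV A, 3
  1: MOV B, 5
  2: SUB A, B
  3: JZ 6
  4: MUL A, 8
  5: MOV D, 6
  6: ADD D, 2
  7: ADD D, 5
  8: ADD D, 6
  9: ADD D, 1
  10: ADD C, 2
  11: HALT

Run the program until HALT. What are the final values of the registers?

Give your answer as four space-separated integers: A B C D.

Step 1: PC=0 exec 'MOV A, 3'. After: A=3 B=0 C=0 D=0 ZF=0 PC=1
Step 2: PC=1 exec 'MOV B, 5'. After: A=3 B=5 C=0 D=0 ZF=0 PC=2
Step 3: PC=2 exec 'SUB A, B'. After: A=-2 B=5 C=0 D=0 ZF=0 PC=3
Step 4: PC=3 exec 'JZ 6'. After: A=-2 B=5 C=0 D=0 ZF=0 PC=4
Step 5: PC=4 exec 'MUL A, 8'. After: A=-16 B=5 C=0 D=0 ZF=0 PC=5
Step 6: PC=5 exec 'MOV D, 6'. After: A=-16 B=5 C=0 D=6 ZF=0 PC=6
Step 7: PC=6 exec 'ADD D, 2'. After: A=-16 B=5 C=0 D=8 ZF=0 PC=7
Step 8: PC=7 exec 'ADD D, 5'. After: A=-16 B=5 C=0 D=13 ZF=0 PC=8
Step 9: PC=8 exec 'ADD D, 6'. After: A=-16 B=5 C=0 D=19 ZF=0 PC=9
Step 10: PC=9 exec 'ADD D, 1'. After: A=-16 B=5 C=0 D=20 ZF=0 PC=10
Step 11: PC=10 exec 'ADD C, 2'. After: A=-16 B=5 C=2 D=20 ZF=0 PC=11
Step 12: PC=11 exec 'HALT'. After: A=-16 B=5 C=2 D=20 ZF=0 PC=11 HALTED

Answer: -16 5 2 20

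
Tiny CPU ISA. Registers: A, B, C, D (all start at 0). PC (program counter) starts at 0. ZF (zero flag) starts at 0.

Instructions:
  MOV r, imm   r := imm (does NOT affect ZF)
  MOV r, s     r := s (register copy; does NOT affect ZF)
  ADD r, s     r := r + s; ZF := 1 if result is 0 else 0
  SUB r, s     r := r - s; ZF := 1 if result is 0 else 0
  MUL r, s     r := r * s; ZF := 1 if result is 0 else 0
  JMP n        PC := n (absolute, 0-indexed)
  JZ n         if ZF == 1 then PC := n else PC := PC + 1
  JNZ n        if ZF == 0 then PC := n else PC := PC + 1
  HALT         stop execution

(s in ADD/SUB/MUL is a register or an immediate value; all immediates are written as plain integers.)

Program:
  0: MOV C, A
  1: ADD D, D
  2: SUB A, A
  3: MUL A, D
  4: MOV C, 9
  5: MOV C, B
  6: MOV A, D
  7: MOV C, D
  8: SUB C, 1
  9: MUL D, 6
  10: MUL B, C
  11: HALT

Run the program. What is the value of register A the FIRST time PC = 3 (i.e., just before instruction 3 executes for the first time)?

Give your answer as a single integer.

Step 1: PC=0 exec 'MOV C, A'. After: A=0 B=0 C=0 D=0 ZF=0 PC=1
Step 2: PC=1 exec 'ADD D, D'. After: A=0 B=0 C=0 D=0 ZF=1 PC=2
Step 3: PC=2 exec 'SUB A, A'. After: A=0 B=0 C=0 D=0 ZF=1 PC=3
First time PC=3: A=0

0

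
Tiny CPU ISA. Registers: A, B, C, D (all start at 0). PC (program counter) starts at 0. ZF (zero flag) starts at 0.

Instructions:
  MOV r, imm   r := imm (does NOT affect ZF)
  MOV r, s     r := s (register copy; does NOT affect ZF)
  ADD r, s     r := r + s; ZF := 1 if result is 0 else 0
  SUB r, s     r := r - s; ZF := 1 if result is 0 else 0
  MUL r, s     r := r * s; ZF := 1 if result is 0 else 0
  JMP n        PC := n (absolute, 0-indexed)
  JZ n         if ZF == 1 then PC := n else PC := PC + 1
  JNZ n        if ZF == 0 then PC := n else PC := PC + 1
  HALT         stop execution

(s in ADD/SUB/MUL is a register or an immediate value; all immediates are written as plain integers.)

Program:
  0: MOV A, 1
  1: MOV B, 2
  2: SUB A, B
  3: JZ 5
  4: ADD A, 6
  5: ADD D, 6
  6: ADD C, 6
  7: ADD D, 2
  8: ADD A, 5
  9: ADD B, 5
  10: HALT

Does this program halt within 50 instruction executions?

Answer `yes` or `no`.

Answer: yes

Derivation:
Step 1: PC=0 exec 'MOV A, 1'. After: A=1 B=0 C=0 D=0 ZF=0 PC=1
Step 2: PC=1 exec 'MOV B, 2'. After: A=1 B=2 C=0 D=0 ZF=0 PC=2
Step 3: PC=2 exec 'SUB A, B'. After: A=-1 B=2 C=0 D=0 ZF=0 PC=3
Step 4: PC=3 exec 'JZ 5'. After: A=-1 B=2 C=0 D=0 ZF=0 PC=4
Step 5: PC=4 exec 'ADD A, 6'. After: A=5 B=2 C=0 D=0 ZF=0 PC=5
Step 6: PC=5 exec 'ADD D, 6'. After: A=5 B=2 C=0 D=6 ZF=0 PC=6
Step 7: PC=6 exec 'ADD C, 6'. After: A=5 B=2 C=6 D=6 ZF=0 PC=7
Step 8: PC=7 exec 'ADD D, 2'. After: A=5 B=2 C=6 D=8 ZF=0 PC=8
Step 9: PC=8 exec 'ADD A, 5'. After: A=10 B=2 C=6 D=8 ZF=0 PC=9
Step 10: PC=9 exec 'ADD B, 5'. After: A=10 B=7 C=6 D=8 ZF=0 PC=10
Step 11: PC=10 exec 'HALT'. After: A=10 B=7 C=6 D=8 ZF=0 PC=10 HALTED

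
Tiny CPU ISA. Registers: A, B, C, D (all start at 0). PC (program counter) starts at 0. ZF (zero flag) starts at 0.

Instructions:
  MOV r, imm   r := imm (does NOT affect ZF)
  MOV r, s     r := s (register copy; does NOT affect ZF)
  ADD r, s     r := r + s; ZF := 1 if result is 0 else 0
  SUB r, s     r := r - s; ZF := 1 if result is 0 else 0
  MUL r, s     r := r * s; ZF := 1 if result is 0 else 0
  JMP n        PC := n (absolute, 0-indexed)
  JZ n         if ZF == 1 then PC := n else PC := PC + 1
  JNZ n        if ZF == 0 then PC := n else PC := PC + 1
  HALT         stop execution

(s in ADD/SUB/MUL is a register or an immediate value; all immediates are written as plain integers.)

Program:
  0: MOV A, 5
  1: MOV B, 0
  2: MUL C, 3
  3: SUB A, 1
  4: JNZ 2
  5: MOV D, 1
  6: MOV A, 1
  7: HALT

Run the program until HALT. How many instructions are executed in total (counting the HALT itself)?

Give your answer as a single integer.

Answer: 20

Derivation:
Step 1: PC=0 exec 'MOV A, 5'. After: A=5 B=0 C=0 D=0 ZF=0 PC=1
Step 2: PC=1 exec 'MOV B, 0'. After: A=5 B=0 C=0 D=0 ZF=0 PC=2
Step 3: PC=2 exec 'MUL C, 3'. After: A=5 B=0 C=0 D=0 ZF=1 PC=3
Step 4: PC=3 exec 'SUB A, 1'. After: A=4 B=0 C=0 D=0 ZF=0 PC=4
Step 5: PC=4 exec 'JNZ 2'. After: A=4 B=0 C=0 D=0 ZF=0 PC=2
Step 6: PC=2 exec 'MUL C, 3'. After: A=4 B=0 C=0 D=0 ZF=1 PC=3
Step 7: PC=3 exec 'SUB A, 1'. After: A=3 B=0 C=0 D=0 ZF=0 PC=4
Step 8: PC=4 exec 'JNZ 2'. After: A=3 B=0 C=0 D=0 ZF=0 PC=2
Step 9: PC=2 exec 'MUL C, 3'. After: A=3 B=0 C=0 D=0 ZF=1 PC=3
Step 10: PC=3 exec 'SUB A, 1'. After: A=2 B=0 C=0 D=0 ZF=0 PC=4
Step 11: PC=4 exec 'JNZ 2'. After: A=2 B=0 C=0 D=0 ZF=0 PC=2
Step 12: PC=2 exec 'MUL C, 3'. After: A=2 B=0 C=0 D=0 ZF=1 PC=3
Step 13: PC=3 exec 'SUB A, 1'. After: A=1 B=0 C=0 D=0 ZF=0 PC=4
Step 14: PC=4 exec 'JNZ 2'. After: A=1 B=0 C=0 D=0 ZF=0 PC=2
Step 15: PC=2 exec 'MUL C, 3'. After: A=1 B=0 C=0 D=0 ZF=1 PC=3
Step 16: PC=3 exec 'SUB A, 1'. After: A=0 B=0 C=0 D=0 ZF=1 PC=4
Step 17: PC=4 exec 'JNZ 2'. After: A=0 B=0 C=0 D=0 ZF=1 PC=5
Step 18: PC=5 exec 'MOV D, 1'. After: A=0 B=0 C=0 D=1 ZF=1 PC=6
Step 19: PC=6 exec 'MOV A, 1'. After: A=1 B=0 C=0 D=1 ZF=1 PC=7
Step 20: PC=7 exec 'HALT'. After: A=1 B=0 C=0 D=1 ZF=1 PC=7 HALTED
Total instructions executed: 20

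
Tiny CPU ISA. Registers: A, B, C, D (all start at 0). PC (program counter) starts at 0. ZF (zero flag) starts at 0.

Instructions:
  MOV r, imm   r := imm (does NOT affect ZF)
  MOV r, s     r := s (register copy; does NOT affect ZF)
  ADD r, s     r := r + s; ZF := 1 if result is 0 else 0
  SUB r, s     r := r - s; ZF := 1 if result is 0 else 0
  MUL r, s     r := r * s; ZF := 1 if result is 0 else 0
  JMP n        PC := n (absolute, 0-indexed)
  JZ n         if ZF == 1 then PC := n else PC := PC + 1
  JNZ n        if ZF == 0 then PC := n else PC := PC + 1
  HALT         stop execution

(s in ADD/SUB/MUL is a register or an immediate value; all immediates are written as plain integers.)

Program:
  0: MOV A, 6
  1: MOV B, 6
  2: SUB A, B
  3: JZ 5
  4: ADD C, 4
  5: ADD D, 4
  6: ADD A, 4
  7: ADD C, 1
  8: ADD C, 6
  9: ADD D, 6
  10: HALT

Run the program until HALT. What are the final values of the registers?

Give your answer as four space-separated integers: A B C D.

Step 1: PC=0 exec 'MOV A, 6'. After: A=6 B=0 C=0 D=0 ZF=0 PC=1
Step 2: PC=1 exec 'MOV B, 6'. After: A=6 B=6 C=0 D=0 ZF=0 PC=2
Step 3: PC=2 exec 'SUB A, B'. After: A=0 B=6 C=0 D=0 ZF=1 PC=3
Step 4: PC=3 exec 'JZ 5'. After: A=0 B=6 C=0 D=0 ZF=1 PC=5
Step 5: PC=5 exec 'ADD D, 4'. After: A=0 B=6 C=0 D=4 ZF=0 PC=6
Step 6: PC=6 exec 'ADD A, 4'. After: A=4 B=6 C=0 D=4 ZF=0 PC=7
Step 7: PC=7 exec 'ADD C, 1'. After: A=4 B=6 C=1 D=4 ZF=0 PC=8
Step 8: PC=8 exec 'ADD C, 6'. After: A=4 B=6 C=7 D=4 ZF=0 PC=9
Step 9: PC=9 exec 'ADD D, 6'. After: A=4 B=6 C=7 D=10 ZF=0 PC=10
Step 10: PC=10 exec 'HALT'. After: A=4 B=6 C=7 D=10 ZF=0 PC=10 HALTED

Answer: 4 6 7 10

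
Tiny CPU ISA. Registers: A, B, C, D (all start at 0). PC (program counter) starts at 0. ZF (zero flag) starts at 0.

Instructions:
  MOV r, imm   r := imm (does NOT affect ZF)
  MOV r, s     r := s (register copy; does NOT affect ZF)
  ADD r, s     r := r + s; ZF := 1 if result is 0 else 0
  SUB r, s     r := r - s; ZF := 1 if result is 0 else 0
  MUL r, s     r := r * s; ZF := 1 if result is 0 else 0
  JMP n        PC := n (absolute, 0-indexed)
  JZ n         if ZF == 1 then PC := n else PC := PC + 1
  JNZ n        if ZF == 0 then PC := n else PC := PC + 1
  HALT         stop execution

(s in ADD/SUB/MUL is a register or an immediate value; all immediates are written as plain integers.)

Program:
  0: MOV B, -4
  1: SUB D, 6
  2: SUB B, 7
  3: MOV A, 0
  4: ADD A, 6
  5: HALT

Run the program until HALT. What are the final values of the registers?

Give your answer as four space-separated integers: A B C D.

Answer: 6 -11 0 -6

Derivation:
Step 1: PC=0 exec 'MOV B, -4'. After: A=0 B=-4 C=0 D=0 ZF=0 PC=1
Step 2: PC=1 exec 'SUB D, 6'. After: A=0 B=-4 C=0 D=-6 ZF=0 PC=2
Step 3: PC=2 exec 'SUB B, 7'. After: A=0 B=-11 C=0 D=-6 ZF=0 PC=3
Step 4: PC=3 exec 'MOV A, 0'. After: A=0 B=-11 C=0 D=-6 ZF=0 PC=4
Step 5: PC=4 exec 'ADD A, 6'. After: A=6 B=-11 C=0 D=-6 ZF=0 PC=5
Step 6: PC=5 exec 'HALT'. After: A=6 B=-11 C=0 D=-6 ZF=0 PC=5 HALTED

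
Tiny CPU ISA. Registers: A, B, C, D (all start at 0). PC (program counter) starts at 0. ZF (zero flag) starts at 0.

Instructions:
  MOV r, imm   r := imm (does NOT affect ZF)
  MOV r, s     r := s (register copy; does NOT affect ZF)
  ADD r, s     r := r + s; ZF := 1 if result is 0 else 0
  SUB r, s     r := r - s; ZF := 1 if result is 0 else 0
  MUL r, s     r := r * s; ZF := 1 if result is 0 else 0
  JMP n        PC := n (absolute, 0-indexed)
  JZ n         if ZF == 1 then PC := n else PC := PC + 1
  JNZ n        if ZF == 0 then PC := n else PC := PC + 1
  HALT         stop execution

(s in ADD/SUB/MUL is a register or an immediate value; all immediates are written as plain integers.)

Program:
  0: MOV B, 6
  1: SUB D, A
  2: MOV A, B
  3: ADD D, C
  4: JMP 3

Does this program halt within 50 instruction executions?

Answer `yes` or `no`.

Step 1: PC=0 exec 'MOV B, 6'. After: A=0 B=6 C=0 D=0 ZF=0 PC=1
Step 2: PC=1 exec 'SUB D, A'. After: A=0 B=6 C=0 D=0 ZF=1 PC=2
Step 3: PC=2 exec 'MOV A, B'. After: A=6 B=6 C=0 D=0 ZF=1 PC=3
Step 4: PC=3 exec 'ADD D, C'. After: A=6 B=6 C=0 D=0 ZF=1 PC=4
Step 5: PC=4 exec 'JMP 3'. After: A=6 B=6 C=0 D=0 ZF=1 PC=3
State after step 5 equals state after step 3: the program is in a cycle of length 2 and will never halt.

Answer: no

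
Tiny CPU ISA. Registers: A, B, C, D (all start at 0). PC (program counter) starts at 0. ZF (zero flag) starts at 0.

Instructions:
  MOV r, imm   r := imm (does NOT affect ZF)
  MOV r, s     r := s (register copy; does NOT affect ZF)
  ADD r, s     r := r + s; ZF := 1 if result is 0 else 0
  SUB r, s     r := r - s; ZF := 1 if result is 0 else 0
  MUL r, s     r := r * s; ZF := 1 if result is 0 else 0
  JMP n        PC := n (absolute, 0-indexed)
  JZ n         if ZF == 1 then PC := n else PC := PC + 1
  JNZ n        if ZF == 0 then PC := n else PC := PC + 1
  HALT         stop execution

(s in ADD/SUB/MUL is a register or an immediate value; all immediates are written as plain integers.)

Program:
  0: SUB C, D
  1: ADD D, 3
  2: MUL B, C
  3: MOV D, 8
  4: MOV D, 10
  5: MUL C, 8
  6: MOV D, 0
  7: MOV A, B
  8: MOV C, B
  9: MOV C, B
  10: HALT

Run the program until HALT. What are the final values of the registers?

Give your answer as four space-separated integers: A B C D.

Answer: 0 0 0 0

Derivation:
Step 1: PC=0 exec 'SUB C, D'. After: A=0 B=0 C=0 D=0 ZF=1 PC=1
Step 2: PC=1 exec 'ADD D, 3'. After: A=0 B=0 C=0 D=3 ZF=0 PC=2
Step 3: PC=2 exec 'MUL B, C'. After: A=0 B=0 C=0 D=3 ZF=1 PC=3
Step 4: PC=3 exec 'MOV D, 8'. After: A=0 B=0 C=0 D=8 ZF=1 PC=4
Step 5: PC=4 exec 'MOV D, 10'. After: A=0 B=0 C=0 D=10 ZF=1 PC=5
Step 6: PC=5 exec 'MUL C, 8'. After: A=0 B=0 C=0 D=10 ZF=1 PC=6
Step 7: PC=6 exec 'MOV D, 0'. After: A=0 B=0 C=0 D=0 ZF=1 PC=7
Step 8: PC=7 exec 'MOV A, B'. After: A=0 B=0 C=0 D=0 ZF=1 PC=8
Step 9: PC=8 exec 'MOV C, B'. After: A=0 B=0 C=0 D=0 ZF=1 PC=9
Step 10: PC=9 exec 'MOV C, B'. After: A=0 B=0 C=0 D=0 ZF=1 PC=10
Step 11: PC=10 exec 'HALT'. After: A=0 B=0 C=0 D=0 ZF=1 PC=10 HALTED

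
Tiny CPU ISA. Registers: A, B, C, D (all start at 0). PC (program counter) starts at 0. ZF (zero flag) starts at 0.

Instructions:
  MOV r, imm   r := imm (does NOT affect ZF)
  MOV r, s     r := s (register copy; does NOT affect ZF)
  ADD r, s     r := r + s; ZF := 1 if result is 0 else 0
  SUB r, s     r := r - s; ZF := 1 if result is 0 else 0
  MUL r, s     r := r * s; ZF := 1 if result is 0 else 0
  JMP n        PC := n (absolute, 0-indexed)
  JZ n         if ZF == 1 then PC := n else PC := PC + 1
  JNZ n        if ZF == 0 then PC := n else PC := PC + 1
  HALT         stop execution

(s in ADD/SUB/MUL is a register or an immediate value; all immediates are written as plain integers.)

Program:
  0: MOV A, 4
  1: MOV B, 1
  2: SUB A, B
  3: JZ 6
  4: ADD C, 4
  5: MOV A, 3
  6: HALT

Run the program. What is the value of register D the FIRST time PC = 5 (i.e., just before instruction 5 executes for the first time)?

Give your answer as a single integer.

Step 1: PC=0 exec 'MOV A, 4'. After: A=4 B=0 C=0 D=0 ZF=0 PC=1
Step 2: PC=1 exec 'MOV B, 1'. After: A=4 B=1 C=0 D=0 ZF=0 PC=2
Step 3: PC=2 exec 'SUB A, B'. After: A=3 B=1 C=0 D=0 ZF=0 PC=3
Step 4: PC=3 exec 'JZ 6'. After: A=3 B=1 C=0 D=0 ZF=0 PC=4
Step 5: PC=4 exec 'ADD C, 4'. After: A=3 B=1 C=4 D=0 ZF=0 PC=5
First time PC=5: D=0

0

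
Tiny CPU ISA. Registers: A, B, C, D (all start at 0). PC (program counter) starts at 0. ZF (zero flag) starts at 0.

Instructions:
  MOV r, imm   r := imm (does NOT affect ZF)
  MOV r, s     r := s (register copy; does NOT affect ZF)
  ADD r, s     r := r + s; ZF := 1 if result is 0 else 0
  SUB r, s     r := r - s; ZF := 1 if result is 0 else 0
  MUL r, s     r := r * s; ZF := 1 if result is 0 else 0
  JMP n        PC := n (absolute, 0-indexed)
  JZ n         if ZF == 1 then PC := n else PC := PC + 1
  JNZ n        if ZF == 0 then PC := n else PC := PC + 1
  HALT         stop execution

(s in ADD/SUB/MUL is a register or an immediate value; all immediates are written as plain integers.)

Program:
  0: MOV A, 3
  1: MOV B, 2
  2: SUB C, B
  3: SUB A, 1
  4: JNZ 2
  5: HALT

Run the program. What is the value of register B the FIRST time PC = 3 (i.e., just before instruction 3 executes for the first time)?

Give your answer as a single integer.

Step 1: PC=0 exec 'MOV A, 3'. After: A=3 B=0 C=0 D=0 ZF=0 PC=1
Step 2: PC=1 exec 'MOV B, 2'. After: A=3 B=2 C=0 D=0 ZF=0 PC=2
Step 3: PC=2 exec 'SUB C, B'. After: A=3 B=2 C=-2 D=0 ZF=0 PC=3
First time PC=3: B=2

2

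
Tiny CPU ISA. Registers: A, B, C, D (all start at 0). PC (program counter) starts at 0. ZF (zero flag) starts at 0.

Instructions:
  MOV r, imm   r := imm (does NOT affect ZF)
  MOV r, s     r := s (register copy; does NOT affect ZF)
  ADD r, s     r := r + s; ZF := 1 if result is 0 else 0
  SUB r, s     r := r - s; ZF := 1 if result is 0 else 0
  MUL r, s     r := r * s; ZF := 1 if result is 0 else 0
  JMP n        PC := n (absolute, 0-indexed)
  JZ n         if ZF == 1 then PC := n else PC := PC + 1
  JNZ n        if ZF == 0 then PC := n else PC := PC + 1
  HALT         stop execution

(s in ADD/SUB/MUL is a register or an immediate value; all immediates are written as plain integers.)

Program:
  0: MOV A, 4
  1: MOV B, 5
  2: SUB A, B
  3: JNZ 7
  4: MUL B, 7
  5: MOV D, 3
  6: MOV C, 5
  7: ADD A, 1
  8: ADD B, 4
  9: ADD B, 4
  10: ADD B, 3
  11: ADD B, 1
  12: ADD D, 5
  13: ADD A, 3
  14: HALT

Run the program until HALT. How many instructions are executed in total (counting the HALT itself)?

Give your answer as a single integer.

Step 1: PC=0 exec 'MOV A, 4'. After: A=4 B=0 C=0 D=0 ZF=0 PC=1
Step 2: PC=1 exec 'MOV B, 5'. After: A=4 B=5 C=0 D=0 ZF=0 PC=2
Step 3: PC=2 exec 'SUB A, B'. After: A=-1 B=5 C=0 D=0 ZF=0 PC=3
Step 4: PC=3 exec 'JNZ 7'. After: A=-1 B=5 C=0 D=0 ZF=0 PC=7
Step 5: PC=7 exec 'ADD A, 1'. After: A=0 B=5 C=0 D=0 ZF=1 PC=8
Step 6: PC=8 exec 'ADD B, 4'. After: A=0 B=9 C=0 D=0 ZF=0 PC=9
Step 7: PC=9 exec 'ADD B, 4'. After: A=0 B=13 C=0 D=0 ZF=0 PC=10
Step 8: PC=10 exec 'ADD B, 3'. After: A=0 B=16 C=0 D=0 ZF=0 PC=11
Step 9: PC=11 exec 'ADD B, 1'. After: A=0 B=17 C=0 D=0 ZF=0 PC=12
Step 10: PC=12 exec 'ADD D, 5'. After: A=0 B=17 C=0 D=5 ZF=0 PC=13
Step 11: PC=13 exec 'ADD A, 3'. After: A=3 B=17 C=0 D=5 ZF=0 PC=14
Step 12: PC=14 exec 'HALT'. After: A=3 B=17 C=0 D=5 ZF=0 PC=14 HALTED
Total instructions executed: 12

Answer: 12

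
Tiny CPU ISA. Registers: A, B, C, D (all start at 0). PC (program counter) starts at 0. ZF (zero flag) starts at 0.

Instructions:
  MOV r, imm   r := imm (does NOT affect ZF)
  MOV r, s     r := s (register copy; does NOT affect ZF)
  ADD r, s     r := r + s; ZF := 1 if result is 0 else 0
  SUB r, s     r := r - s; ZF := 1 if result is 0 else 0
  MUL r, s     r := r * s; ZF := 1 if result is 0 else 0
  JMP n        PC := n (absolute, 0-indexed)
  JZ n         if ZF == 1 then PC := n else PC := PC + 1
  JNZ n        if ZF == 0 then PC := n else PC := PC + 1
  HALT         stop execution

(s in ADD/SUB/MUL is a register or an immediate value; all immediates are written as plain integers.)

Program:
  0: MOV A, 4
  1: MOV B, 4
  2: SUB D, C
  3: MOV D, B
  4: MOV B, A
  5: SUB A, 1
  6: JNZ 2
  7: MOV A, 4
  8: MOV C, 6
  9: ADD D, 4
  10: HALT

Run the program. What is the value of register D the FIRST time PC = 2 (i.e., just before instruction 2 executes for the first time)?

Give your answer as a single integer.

Step 1: PC=0 exec 'MOV A, 4'. After: A=4 B=0 C=0 D=0 ZF=0 PC=1
Step 2: PC=1 exec 'MOV B, 4'. After: A=4 B=4 C=0 D=0 ZF=0 PC=2
First time PC=2: D=0

0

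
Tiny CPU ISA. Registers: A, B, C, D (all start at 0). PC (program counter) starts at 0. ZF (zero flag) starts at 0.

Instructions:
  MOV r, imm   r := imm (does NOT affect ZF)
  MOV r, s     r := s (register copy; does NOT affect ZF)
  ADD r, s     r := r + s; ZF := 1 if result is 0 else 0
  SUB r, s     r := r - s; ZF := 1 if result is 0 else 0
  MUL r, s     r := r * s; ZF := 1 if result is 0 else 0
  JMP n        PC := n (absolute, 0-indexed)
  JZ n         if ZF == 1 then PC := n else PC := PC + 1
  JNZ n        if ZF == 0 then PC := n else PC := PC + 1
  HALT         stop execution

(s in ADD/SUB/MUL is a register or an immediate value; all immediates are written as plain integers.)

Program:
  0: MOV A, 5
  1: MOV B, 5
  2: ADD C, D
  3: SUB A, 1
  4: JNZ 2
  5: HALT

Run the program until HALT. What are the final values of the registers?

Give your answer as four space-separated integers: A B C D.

Step 1: PC=0 exec 'MOV A, 5'. After: A=5 B=0 C=0 D=0 ZF=0 PC=1
Step 2: PC=1 exec 'MOV B, 5'. After: A=5 B=5 C=0 D=0 ZF=0 PC=2
Step 3: PC=2 exec 'ADD C, D'. After: A=5 B=5 C=0 D=0 ZF=1 PC=3
Step 4: PC=3 exec 'SUB A, 1'. After: A=4 B=5 C=0 D=0 ZF=0 PC=4
Step 5: PC=4 exec 'JNZ 2'. After: A=4 B=5 C=0 D=0 ZF=0 PC=2
Step 6: PC=2 exec 'ADD C, D'. After: A=4 B=5 C=0 D=0 ZF=1 PC=3
Step 7: PC=3 exec 'SUB A, 1'. After: A=3 B=5 C=0 D=0 ZF=0 PC=4
Step 8: PC=4 exec 'JNZ 2'. After: A=3 B=5 C=0 D=0 ZF=0 PC=2
Step 9: PC=2 exec 'ADD C, D'. After: A=3 B=5 C=0 D=0 ZF=1 PC=3
Step 10: PC=3 exec 'SUB A, 1'. After: A=2 B=5 C=0 D=0 ZF=0 PC=4
Step 11: PC=4 exec 'JNZ 2'. After: A=2 B=5 C=0 D=0 ZF=0 PC=2
Step 12: PC=2 exec 'ADD C, D'. After: A=2 B=5 C=0 D=0 ZF=1 PC=3
Step 13: PC=3 exec 'SUB A, 1'. After: A=1 B=5 C=0 D=0 ZF=0 PC=4
Step 14: PC=4 exec 'JNZ 2'. After: A=1 B=5 C=0 D=0 ZF=0 PC=2
Step 15: PC=2 exec 'ADD C, D'. After: A=1 B=5 C=0 D=0 ZF=1 PC=3
Step 16: PC=3 exec 'SUB A, 1'. After: A=0 B=5 C=0 D=0 ZF=1 PC=4
Step 17: PC=4 exec 'JNZ 2'. After: A=0 B=5 C=0 D=0 ZF=1 PC=5
Step 18: PC=5 exec 'HALT'. After: A=0 B=5 C=0 D=0 ZF=1 PC=5 HALTED

Answer: 0 5 0 0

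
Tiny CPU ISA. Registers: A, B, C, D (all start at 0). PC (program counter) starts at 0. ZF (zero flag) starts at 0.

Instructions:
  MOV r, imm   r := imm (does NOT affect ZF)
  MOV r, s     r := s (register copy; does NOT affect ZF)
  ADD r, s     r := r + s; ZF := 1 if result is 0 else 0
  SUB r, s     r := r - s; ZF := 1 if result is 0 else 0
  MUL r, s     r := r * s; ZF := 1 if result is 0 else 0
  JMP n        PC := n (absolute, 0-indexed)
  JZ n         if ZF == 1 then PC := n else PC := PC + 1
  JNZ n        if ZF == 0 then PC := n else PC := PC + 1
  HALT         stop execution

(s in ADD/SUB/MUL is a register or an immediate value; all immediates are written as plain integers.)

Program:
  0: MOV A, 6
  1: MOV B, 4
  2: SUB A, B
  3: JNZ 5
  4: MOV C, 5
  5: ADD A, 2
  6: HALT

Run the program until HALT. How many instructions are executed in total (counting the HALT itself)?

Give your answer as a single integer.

Answer: 6

Derivation:
Step 1: PC=0 exec 'MOV A, 6'. After: A=6 B=0 C=0 D=0 ZF=0 PC=1
Step 2: PC=1 exec 'MOV B, 4'. After: A=6 B=4 C=0 D=0 ZF=0 PC=2
Step 3: PC=2 exec 'SUB A, B'. After: A=2 B=4 C=0 D=0 ZF=0 PC=3
Step 4: PC=3 exec 'JNZ 5'. After: A=2 B=4 C=0 D=0 ZF=0 PC=5
Step 5: PC=5 exec 'ADD A, 2'. After: A=4 B=4 C=0 D=0 ZF=0 PC=6
Step 6: PC=6 exec 'HALT'. After: A=4 B=4 C=0 D=0 ZF=0 PC=6 HALTED
Total instructions executed: 6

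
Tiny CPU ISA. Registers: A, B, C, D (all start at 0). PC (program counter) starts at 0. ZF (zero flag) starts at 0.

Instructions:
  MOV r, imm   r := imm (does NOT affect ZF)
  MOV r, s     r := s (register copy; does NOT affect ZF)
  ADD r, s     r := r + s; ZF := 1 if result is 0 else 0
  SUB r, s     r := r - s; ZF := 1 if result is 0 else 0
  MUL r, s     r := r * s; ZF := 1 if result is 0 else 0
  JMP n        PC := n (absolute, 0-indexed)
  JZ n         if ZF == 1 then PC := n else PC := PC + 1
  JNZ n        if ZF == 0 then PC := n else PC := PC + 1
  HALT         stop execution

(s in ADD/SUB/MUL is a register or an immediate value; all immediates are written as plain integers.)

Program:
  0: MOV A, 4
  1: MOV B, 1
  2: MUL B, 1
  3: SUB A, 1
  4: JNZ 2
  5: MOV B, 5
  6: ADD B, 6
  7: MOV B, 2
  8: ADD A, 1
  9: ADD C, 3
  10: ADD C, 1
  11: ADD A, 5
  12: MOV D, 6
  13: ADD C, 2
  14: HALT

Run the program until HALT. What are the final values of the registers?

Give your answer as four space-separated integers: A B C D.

Step 1: PC=0 exec 'MOV A, 4'. After: A=4 B=0 C=0 D=0 ZF=0 PC=1
Step 2: PC=1 exec 'MOV B, 1'. After: A=4 B=1 C=0 D=0 ZF=0 PC=2
Step 3: PC=2 exec 'MUL B, 1'. After: A=4 B=1 C=0 D=0 ZF=0 PC=3
Step 4: PC=3 exec 'SUB A, 1'. After: A=3 B=1 C=0 D=0 ZF=0 PC=4
Step 5: PC=4 exec 'JNZ 2'. After: A=3 B=1 C=0 D=0 ZF=0 PC=2
Step 6: PC=2 exec 'MUL B, 1'. After: A=3 B=1 C=0 D=0 ZF=0 PC=3
Step 7: PC=3 exec 'SUB A, 1'. After: A=2 B=1 C=0 D=0 ZF=0 PC=4
Step 8: PC=4 exec 'JNZ 2'. After: A=2 B=1 C=0 D=0 ZF=0 PC=2
Step 9: PC=2 exec 'MUL B, 1'. After: A=2 B=1 C=0 D=0 ZF=0 PC=3
Step 10: PC=3 exec 'SUB A, 1'. After: A=1 B=1 C=0 D=0 ZF=0 PC=4
Step 11: PC=4 exec 'JNZ 2'. After: A=1 B=1 C=0 D=0 ZF=0 PC=2
Step 12: PC=2 exec 'MUL B, 1'. After: A=1 B=1 C=0 D=0 ZF=0 PC=3
Step 13: PC=3 exec 'SUB A, 1'. After: A=0 B=1 C=0 D=0 ZF=1 PC=4
Step 14: PC=4 exec 'JNZ 2'. After: A=0 B=1 C=0 D=0 ZF=1 PC=5
Step 15: PC=5 exec 'MOV B, 5'. After: A=0 B=5 C=0 D=0 ZF=1 PC=6
Step 16: PC=6 exec 'ADD B, 6'. After: A=0 B=11 C=0 D=0 ZF=0 PC=7
Step 17: PC=7 exec 'MOV B, 2'. After: A=0 B=2 C=0 D=0 ZF=0 PC=8
Step 18: PC=8 exec 'ADD A, 1'. After: A=1 B=2 C=0 D=0 ZF=0 PC=9
Step 19: PC=9 exec 'ADD C, 3'. After: A=1 B=2 C=3 D=0 ZF=0 PC=10
Step 20: PC=10 exec 'ADD C, 1'. After: A=1 B=2 C=4 D=0 ZF=0 PC=11
Step 21: PC=11 exec 'ADD A, 5'. After: A=6 B=2 C=4 D=0 ZF=0 PC=12
Step 22: PC=12 exec 'MOV D, 6'. After: A=6 B=2 C=4 D=6 ZF=0 PC=13
Step 23: PC=13 exec 'ADD C, 2'. After: A=6 B=2 C=6 D=6 ZF=0 PC=14
Step 24: PC=14 exec 'HALT'. After: A=6 B=2 C=6 D=6 ZF=0 PC=14 HALTED

Answer: 6 2 6 6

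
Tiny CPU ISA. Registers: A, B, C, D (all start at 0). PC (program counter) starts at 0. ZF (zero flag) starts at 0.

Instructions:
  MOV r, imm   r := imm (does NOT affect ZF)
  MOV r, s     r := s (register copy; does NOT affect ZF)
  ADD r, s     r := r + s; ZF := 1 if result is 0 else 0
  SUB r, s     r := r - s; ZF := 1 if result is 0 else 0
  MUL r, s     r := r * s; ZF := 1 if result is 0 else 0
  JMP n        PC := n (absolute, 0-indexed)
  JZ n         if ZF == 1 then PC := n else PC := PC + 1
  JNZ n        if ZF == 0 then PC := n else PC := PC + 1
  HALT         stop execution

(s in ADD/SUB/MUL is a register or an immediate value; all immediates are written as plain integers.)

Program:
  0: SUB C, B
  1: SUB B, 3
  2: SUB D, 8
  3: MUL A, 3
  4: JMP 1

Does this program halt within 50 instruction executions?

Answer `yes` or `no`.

Step 1: PC=0 exec 'SUB C, B'. After: A=0 B=0 C=0 D=0 ZF=1 PC=1
Step 2: PC=1 exec 'SUB B, 3'. After: A=0 B=-3 C=0 D=0 ZF=0 PC=2
Step 3: PC=2 exec 'SUB D, 8'. After: A=0 B=-3 C=0 D=-8 ZF=0 PC=3
Step 4: PC=3 exec 'MUL A, 3'. After: A=0 B=-3 C=0 D=-8 ZF=1 PC=4
Step 5: PC=4 exec 'JMP 1'. After: A=0 B=-3 C=0 D=-8 ZF=1 PC=1
Step 6: PC=1 exec 'SUB B, 3'. After: A=0 B=-6 C=0 D=-8 ZF=0 PC=2
Step 7: PC=2 exec 'SUB D, 8'. After: A=0 B=-6 C=0 D=-16 ZF=0 PC=3
Step 8: PC=3 exec 'MUL A, 3'. After: A=0 B=-6 C=0 D=-16 ZF=1 PC=4
Step 9: PC=4 exec 'JMP 1'. After: A=0 B=-6 C=0 D=-16 ZF=1 PC=1
Step 10: PC=1 exec 'SUB B, 3'. After: A=0 B=-9 C=0 D=-16 ZF=0 PC=2
Step 11: PC=2 exec 'SUB D, 8'. After: A=0 B=-9 C=0 D=-24 ZF=0 PC=3
Step 12: PC=3 exec 'MUL A, 3'. After: A=0 B=-9 C=0 D=-24 ZF=1 PC=4
Step 13: PC=4 exec 'JMP 1'. After: A=0 B=-9 C=0 D=-24 ZF=1 PC=1
Step 14: PC=1 exec 'SUB B, 3'. After: A=0 B=-12 C=0 D=-24 ZF=0 PC=2
Step 15: PC=2 exec 'SUB D, 8'. After: A=0 B=-12 C=0 D=-32 ZF=0 PC=3
After 50 steps: not halted. PC revisits the same instructions with no path to HALT; will never halt.

Answer: no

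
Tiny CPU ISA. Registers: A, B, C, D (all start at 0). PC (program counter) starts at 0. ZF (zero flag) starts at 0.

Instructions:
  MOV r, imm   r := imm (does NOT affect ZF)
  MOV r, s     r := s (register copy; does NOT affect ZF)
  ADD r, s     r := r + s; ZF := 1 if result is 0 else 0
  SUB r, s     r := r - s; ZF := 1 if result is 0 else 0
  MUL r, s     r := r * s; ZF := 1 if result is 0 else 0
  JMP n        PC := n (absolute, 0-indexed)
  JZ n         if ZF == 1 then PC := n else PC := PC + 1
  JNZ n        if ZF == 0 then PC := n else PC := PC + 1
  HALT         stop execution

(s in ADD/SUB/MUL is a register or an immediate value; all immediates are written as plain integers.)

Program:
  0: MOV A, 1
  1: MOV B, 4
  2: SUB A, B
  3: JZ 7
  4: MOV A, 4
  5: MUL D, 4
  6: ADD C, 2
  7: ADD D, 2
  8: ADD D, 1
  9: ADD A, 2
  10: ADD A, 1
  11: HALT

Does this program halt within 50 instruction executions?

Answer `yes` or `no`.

Answer: yes

Derivation:
Step 1: PC=0 exec 'MOV A, 1'. After: A=1 B=0 C=0 D=0 ZF=0 PC=1
Step 2: PC=1 exec 'MOV B, 4'. After: A=1 B=4 C=0 D=0 ZF=0 PC=2
Step 3: PC=2 exec 'SUB A, B'. After: A=-3 B=4 C=0 D=0 ZF=0 PC=3
Step 4: PC=3 exec 'JZ 7'. After: A=-3 B=4 C=0 D=0 ZF=0 PC=4
Step 5: PC=4 exec 'MOV A, 4'. After: A=4 B=4 C=0 D=0 ZF=0 PC=5
Step 6: PC=5 exec 'MUL D, 4'. After: A=4 B=4 C=0 D=0 ZF=1 PC=6
Step 7: PC=6 exec 'ADD C, 2'. After: A=4 B=4 C=2 D=0 ZF=0 PC=7
Step 8: PC=7 exec 'ADD D, 2'. After: A=4 B=4 C=2 D=2 ZF=0 PC=8
Step 9: PC=8 exec 'ADD D, 1'. After: A=4 B=4 C=2 D=3 ZF=0 PC=9
Step 10: PC=9 exec 'ADD A, 2'. After: A=6 B=4 C=2 D=3 ZF=0 PC=10
Step 11: PC=10 exec 'ADD A, 1'. After: A=7 B=4 C=2 D=3 ZF=0 PC=11
Step 12: PC=11 exec 'HALT'. After: A=7 B=4 C=2 D=3 ZF=0 PC=11 HALTED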